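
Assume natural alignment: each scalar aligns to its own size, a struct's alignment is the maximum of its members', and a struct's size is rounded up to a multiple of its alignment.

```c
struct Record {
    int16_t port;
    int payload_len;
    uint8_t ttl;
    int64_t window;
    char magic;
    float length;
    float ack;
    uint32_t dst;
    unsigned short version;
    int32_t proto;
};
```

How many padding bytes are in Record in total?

14

0..2  port  (2B, 2-aligned)
2..4  -- padding (2B)
4..8  payload_len  (4B, 4-aligned)
8..9  ttl  (1B, 1-aligned)
9..16  -- padding (7B)
16..24  window  (8B, 8-aligned)
24..25  magic  (1B, 1-aligned)
25..28  -- padding (3B)
28..32  length  (4B, 4-aligned)
32..36  ack  (4B, 4-aligned)
36..40  dst  (4B, 4-aligned)
40..42  version  (2B, 2-aligned)
42..44  -- padding (2B)
44..48  proto  (4B, 4-aligned)
sizeof = 48, alignof = 8
data bytes 34, size 48 → padding 14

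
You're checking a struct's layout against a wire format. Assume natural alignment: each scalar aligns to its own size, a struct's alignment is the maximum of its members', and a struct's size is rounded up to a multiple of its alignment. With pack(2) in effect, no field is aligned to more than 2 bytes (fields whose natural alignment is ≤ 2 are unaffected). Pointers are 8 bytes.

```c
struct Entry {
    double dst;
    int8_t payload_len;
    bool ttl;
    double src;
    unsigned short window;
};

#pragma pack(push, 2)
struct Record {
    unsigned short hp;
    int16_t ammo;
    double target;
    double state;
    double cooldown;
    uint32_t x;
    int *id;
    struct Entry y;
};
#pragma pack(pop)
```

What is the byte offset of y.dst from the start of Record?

40

Entry: dst at 0 (size 8, align 8) → ends 8; payload_len at 8 (size 1, align 1) → ends 9; ttl at 9 (size 1, align 1) → ends 10; pad 6 to align 8 for src; src at 16 (size 8, align 8) → ends 24; window at 24 (size 2, align 2) → ends 26; tail pad 6 to reach multiple of 8; total 32 bytes, alignment 8
hp at 0 (size 2, align 2) → ends 2
ammo at 2 (size 2, align 2) → ends 4
target at 4 (size 8, align 2) → ends 12
state at 12 (size 8, align 2) → ends 20
cooldown at 20 (size 8, align 2) → ends 28
x at 28 (size 4, align 2) → ends 32
id at 32 (size 8, align 2) → ends 40
y at 40 (size 32, align 2) → ends 72
within Entry: dst at 0
40 + 0 = 40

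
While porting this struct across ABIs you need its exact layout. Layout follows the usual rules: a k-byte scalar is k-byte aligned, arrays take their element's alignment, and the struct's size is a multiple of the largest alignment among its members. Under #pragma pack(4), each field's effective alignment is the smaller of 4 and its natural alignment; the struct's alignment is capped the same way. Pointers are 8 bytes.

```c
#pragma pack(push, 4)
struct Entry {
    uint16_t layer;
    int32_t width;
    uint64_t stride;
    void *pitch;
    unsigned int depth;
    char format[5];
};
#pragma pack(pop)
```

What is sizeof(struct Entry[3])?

layer at 0 (size 2, align 2) → ends 2
pad 2 to align 4 for width
width at 4 (size 4, align 4) → ends 8
stride at 8 (size 8, align 4) → ends 16
pitch at 16 (size 8, align 4) → ends 24
depth at 24 (size 4, align 4) → ends 28
format at 28 (size 5, align 1) → ends 33
tail pad 3 to reach multiple of 4
total 36 bytes, alignment 4
array of 3: 3 × 36 = 108

108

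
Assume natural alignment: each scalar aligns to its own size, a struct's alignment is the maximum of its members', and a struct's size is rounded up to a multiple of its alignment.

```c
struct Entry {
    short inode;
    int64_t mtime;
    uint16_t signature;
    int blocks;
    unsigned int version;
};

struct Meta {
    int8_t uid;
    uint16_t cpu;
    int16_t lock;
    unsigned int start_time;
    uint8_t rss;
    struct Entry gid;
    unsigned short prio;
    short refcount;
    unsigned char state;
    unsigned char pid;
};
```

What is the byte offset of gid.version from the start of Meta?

40

Entry: inode at 0 (size 2, align 2) → ends 2; pad 6 to align 8 for mtime; mtime at 8 (size 8, align 8) → ends 16; signature at 16 (size 2, align 2) → ends 18; pad 2 to align 4 for blocks; blocks at 20 (size 4, align 4) → ends 24; version at 24 (size 4, align 4) → ends 28; tail pad 4 to reach multiple of 8; total 32 bytes, alignment 8
uid at 0 (size 1, align 1) → ends 1
pad 1 to align 2 for cpu
cpu at 2 (size 2, align 2) → ends 4
lock at 4 (size 2, align 2) → ends 6
pad 2 to align 4 for start_time
start_time at 8 (size 4, align 4) → ends 12
rss at 12 (size 1, align 1) → ends 13
pad 3 to align 8 for gid
gid at 16 (size 32, align 8) → ends 48
within Entry: version at 24
16 + 24 = 40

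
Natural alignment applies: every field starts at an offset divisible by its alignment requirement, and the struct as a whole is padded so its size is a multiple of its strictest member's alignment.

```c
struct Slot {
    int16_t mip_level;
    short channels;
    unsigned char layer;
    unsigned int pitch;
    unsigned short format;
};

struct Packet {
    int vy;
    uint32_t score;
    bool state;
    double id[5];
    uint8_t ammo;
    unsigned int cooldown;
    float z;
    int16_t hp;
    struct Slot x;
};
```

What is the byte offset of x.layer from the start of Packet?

Slot: 0..2  mip_level  (2B, 2-aligned); 2..4  channels  (2B, 2-aligned); 4..5  layer  (1B, 1-aligned); 5..8  -- padding (3B); 8..12  pitch  (4B, 4-aligned); 12..14  format  (2B, 2-aligned); 14..16  -- tail padding (2B); sizeof = 16, alignof = 4
0..4  vy  (4B, 4-aligned)
4..8  score  (4B, 4-aligned)
8..9  state  (1B, 1-aligned)
9..16  -- padding (7B)
16..56  id  (40B, 8-aligned)
56..57  ammo  (1B, 1-aligned)
57..60  -- padding (3B)
60..64  cooldown  (4B, 4-aligned)
64..68  z  (4B, 4-aligned)
68..70  hp  (2B, 2-aligned)
70..72  -- padding (2B)
72..88  x  (16B, 4-aligned)
within Slot: layer at 4
72 + 4 = 76

76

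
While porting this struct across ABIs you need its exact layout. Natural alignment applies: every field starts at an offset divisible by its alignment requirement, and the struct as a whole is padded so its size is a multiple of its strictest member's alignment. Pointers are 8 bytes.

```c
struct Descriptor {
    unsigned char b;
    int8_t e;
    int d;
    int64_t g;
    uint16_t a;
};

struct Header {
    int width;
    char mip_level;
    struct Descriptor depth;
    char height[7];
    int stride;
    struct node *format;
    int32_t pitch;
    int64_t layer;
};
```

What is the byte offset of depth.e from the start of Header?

Descriptor: @0: b [1B, align 1] → 1; @1: e [1B, align 1] → 2; +2 pad (align 4); @4: d [4B, align 4] → 8; @8: g [8B, align 8] → 16; @16: a [2B, align 2] → 18; +6 tail pad (align 8); size 24, align 8
@0: width [4B, align 4] → 4
@4: mip_level [1B, align 1] → 5
+3 pad (align 8)
@8: depth [24B, align 8] → 32
within Descriptor: e at 1
8 + 1 = 9

9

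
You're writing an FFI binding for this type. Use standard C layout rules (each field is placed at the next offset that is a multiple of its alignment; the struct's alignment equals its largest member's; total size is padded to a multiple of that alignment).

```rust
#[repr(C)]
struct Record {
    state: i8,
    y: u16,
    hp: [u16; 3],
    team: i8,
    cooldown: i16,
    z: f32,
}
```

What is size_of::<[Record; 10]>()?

200

0..1  state  (1B, 1-aligned)
1..2  -- padding (1B)
2..4  y  (2B, 2-aligned)
4..10  hp  (6B, 2-aligned)
10..11  team  (1B, 1-aligned)
11..12  -- padding (1B)
12..14  cooldown  (2B, 2-aligned)
14..16  -- padding (2B)
16..20  z  (4B, 4-aligned)
sizeof = 20, alignof = 4
array of 10: 10 × 20 = 200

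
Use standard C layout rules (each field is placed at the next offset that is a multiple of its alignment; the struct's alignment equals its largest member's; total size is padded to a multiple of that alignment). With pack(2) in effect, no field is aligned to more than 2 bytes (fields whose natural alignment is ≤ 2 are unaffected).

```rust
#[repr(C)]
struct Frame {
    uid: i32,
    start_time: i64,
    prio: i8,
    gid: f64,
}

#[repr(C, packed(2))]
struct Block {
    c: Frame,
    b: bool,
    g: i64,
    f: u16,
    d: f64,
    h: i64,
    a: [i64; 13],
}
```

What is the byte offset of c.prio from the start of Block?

Frame: @0: uid [4B, align 4] → 4; +4 pad (align 8); @8: start_time [8B, align 8] → 16; @16: prio [1B, align 1] → 17; +7 pad (align 8); @24: gid [8B, align 8] → 32; size 32, align 8
@0: c [32B, align 2] → 32
within Frame: prio at 16
0 + 16 = 16

16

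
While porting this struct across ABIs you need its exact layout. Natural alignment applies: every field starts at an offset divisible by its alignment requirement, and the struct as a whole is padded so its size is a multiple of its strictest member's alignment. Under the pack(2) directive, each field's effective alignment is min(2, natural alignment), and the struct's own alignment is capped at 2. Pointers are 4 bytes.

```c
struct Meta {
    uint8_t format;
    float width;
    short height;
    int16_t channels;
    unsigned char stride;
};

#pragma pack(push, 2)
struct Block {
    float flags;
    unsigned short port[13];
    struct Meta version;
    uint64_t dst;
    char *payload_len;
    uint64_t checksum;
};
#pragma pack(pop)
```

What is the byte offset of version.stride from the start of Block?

Meta: 0..1  format  (1B, 1-aligned); 1..4  -- padding (3B); 4..8  width  (4B, 4-aligned); 8..10  height  (2B, 2-aligned); 10..12  channels  (2B, 2-aligned); 12..13  stride  (1B, 1-aligned); 13..16  -- tail padding (3B); sizeof = 16, alignof = 4
0..4  flags  (4B, 2-aligned)
4..30  port  (26B, 2-aligned)
30..46  version  (16B, 2-aligned)
within Meta: stride at 12
30 + 12 = 42

42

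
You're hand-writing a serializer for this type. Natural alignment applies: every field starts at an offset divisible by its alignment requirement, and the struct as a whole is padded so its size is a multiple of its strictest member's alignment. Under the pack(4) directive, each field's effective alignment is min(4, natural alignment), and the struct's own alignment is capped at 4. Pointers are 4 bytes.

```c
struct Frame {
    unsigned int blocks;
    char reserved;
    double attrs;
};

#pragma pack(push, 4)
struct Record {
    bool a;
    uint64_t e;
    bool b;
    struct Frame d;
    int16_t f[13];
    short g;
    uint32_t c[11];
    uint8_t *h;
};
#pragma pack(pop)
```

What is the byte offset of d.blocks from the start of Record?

16

Frame: @0: blocks [4B, align 4] → 4; @4: reserved [1B, align 1] → 5; +3 pad (align 8); @8: attrs [8B, align 8] → 16; size 16, align 8
@0: a [1B, align 1] → 1
+3 pad (align 4)
@4: e [8B, align 4] → 12
@12: b [1B, align 1] → 13
+3 pad (align 4)
@16: d [16B, align 4] → 32
within Frame: blocks at 0
16 + 0 = 16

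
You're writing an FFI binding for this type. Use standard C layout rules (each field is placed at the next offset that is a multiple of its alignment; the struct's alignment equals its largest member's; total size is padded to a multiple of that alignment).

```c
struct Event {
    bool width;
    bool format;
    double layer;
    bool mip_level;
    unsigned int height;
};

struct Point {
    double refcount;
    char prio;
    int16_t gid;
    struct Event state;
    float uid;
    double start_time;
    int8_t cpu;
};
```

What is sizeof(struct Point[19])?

1216

Event: 0..1  width  (1B, 1-aligned); 1..2  format  (1B, 1-aligned); 2..8  -- padding (6B); 8..16  layer  (8B, 8-aligned); 16..17  mip_level  (1B, 1-aligned); 17..20  -- padding (3B); 20..24  height  (4B, 4-aligned); sizeof = 24, alignof = 8
0..8  refcount  (8B, 8-aligned)
8..9  prio  (1B, 1-aligned)
9..10  -- padding (1B)
10..12  gid  (2B, 2-aligned)
12..16  -- padding (4B)
16..40  state  (24B, 8-aligned)
40..44  uid  (4B, 4-aligned)
44..48  -- padding (4B)
48..56  start_time  (8B, 8-aligned)
56..57  cpu  (1B, 1-aligned)
57..64  -- tail padding (7B)
sizeof = 64, alignof = 8
array of 19: 19 × 64 = 1216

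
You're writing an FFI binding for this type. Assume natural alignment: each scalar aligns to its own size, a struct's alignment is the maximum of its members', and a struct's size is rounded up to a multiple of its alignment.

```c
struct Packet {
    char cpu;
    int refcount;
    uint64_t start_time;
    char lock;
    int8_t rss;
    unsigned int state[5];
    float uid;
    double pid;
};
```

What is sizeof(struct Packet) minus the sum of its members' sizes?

9

0..1  cpu  (1B, 1-aligned)
1..4  -- padding (3B)
4..8  refcount  (4B, 4-aligned)
8..16  start_time  (8B, 8-aligned)
16..17  lock  (1B, 1-aligned)
17..18  rss  (1B, 1-aligned)
18..20  -- padding (2B)
20..40  state  (20B, 4-aligned)
40..44  uid  (4B, 4-aligned)
44..48  -- padding (4B)
48..56  pid  (8B, 8-aligned)
sizeof = 56, alignof = 8
data bytes 47, size 56 → padding 9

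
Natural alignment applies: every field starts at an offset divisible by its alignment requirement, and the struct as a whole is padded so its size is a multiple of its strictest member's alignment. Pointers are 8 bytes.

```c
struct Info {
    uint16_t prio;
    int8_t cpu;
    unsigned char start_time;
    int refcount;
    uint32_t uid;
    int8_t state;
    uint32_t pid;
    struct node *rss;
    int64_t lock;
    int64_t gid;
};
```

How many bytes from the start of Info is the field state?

12

@0: prio [2B, align 2] → 2
@2: cpu [1B, align 1] → 3
@3: start_time [1B, align 1] → 4
@4: refcount [4B, align 4] → 8
@8: uid [4B, align 4] → 12
@12: state [1B, align 1] → 13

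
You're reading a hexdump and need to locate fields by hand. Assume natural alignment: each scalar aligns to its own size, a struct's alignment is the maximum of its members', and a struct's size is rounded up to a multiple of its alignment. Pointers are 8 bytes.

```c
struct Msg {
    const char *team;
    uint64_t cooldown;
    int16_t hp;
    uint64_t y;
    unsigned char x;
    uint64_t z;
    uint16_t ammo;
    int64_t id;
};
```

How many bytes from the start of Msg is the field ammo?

@0: team [8B, align 8] → 8
@8: cooldown [8B, align 8] → 16
@16: hp [2B, align 2] → 18
+6 pad (align 8)
@24: y [8B, align 8] → 32
@32: x [1B, align 1] → 33
+7 pad (align 8)
@40: z [8B, align 8] → 48
@48: ammo [2B, align 2] → 50

48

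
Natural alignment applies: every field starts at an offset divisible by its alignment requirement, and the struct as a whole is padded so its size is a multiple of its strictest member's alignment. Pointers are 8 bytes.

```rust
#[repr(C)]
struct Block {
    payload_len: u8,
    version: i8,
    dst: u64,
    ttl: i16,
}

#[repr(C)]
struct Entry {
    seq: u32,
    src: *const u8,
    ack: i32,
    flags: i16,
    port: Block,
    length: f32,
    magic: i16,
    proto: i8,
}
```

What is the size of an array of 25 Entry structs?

Block: payload_len at 0 (size 1, align 1) → ends 1; version at 1 (size 1, align 1) → ends 2; pad 6 to align 8 for dst; dst at 8 (size 8, align 8) → ends 16; ttl at 16 (size 2, align 2) → ends 18; tail pad 6 to reach multiple of 8; total 24 bytes, alignment 8
seq at 0 (size 4, align 4) → ends 4
pad 4 to align 8 for src
src at 8 (size 8, align 8) → ends 16
ack at 16 (size 4, align 4) → ends 20
flags at 20 (size 2, align 2) → ends 22
pad 2 to align 8 for port
port at 24 (size 24, align 8) → ends 48
length at 48 (size 4, align 4) → ends 52
magic at 52 (size 2, align 2) → ends 54
proto at 54 (size 1, align 1) → ends 55
tail pad 1 to reach multiple of 8
total 56 bytes, alignment 8
array of 25: 25 × 56 = 1400

1400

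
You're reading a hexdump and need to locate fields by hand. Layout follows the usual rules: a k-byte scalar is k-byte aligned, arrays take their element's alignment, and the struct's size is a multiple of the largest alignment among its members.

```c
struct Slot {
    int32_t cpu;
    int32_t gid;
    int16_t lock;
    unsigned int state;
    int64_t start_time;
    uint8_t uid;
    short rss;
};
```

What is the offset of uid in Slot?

24

0..4  cpu  (4B, 4-aligned)
4..8  gid  (4B, 4-aligned)
8..10  lock  (2B, 2-aligned)
10..12  -- padding (2B)
12..16  state  (4B, 4-aligned)
16..24  start_time  (8B, 8-aligned)
24..25  uid  (1B, 1-aligned)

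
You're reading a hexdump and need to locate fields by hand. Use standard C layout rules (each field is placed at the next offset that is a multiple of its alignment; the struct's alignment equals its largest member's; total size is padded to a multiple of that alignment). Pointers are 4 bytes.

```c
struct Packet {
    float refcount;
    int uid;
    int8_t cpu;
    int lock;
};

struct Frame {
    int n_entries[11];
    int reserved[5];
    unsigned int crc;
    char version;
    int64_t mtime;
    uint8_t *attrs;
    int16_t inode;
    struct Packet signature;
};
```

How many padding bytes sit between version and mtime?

Packet: @0: refcount [4B, align 4] → 4; @4: uid [4B, align 4] → 8; @8: cpu [1B, align 1] → 9; +3 pad (align 4); @12: lock [4B, align 4] → 16; size 16, align 4
@0: n_entries [44B, align 4] → 44
@44: reserved [20B, align 4] → 64
@64: crc [4B, align 4] → 68
@68: version [1B, align 1] → 69
+3 pad (align 8)
@72: mtime [8B, align 8] → 80

3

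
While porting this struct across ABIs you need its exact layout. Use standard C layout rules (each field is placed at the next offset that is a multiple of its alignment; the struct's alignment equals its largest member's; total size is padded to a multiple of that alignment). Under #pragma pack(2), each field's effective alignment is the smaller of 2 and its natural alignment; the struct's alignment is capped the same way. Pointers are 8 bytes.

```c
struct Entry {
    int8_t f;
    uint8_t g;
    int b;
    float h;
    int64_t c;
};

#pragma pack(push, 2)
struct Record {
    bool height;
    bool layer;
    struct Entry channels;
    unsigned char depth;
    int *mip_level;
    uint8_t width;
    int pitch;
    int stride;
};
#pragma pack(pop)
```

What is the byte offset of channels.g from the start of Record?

3

Entry: 0..1  f  (1B, 1-aligned); 1..2  g  (1B, 1-aligned); 2..4  -- padding (2B); 4..8  b  (4B, 4-aligned); 8..12  h  (4B, 4-aligned); 12..16  -- padding (4B); 16..24  c  (8B, 8-aligned); sizeof = 24, alignof = 8
0..1  height  (1B, 1-aligned)
1..2  layer  (1B, 1-aligned)
2..26  channels  (24B, 2-aligned)
within Entry: g at 1
2 + 1 = 3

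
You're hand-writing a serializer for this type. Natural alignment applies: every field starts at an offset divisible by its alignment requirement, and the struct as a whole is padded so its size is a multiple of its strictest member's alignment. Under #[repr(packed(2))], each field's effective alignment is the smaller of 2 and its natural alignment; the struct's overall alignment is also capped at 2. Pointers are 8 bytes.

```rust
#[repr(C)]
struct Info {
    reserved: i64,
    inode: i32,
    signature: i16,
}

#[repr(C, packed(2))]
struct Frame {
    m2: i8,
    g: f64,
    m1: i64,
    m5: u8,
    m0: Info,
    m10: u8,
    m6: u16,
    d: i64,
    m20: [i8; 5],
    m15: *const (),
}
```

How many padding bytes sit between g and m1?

Info: reserved at 0 (size 8, align 8) → ends 8; inode at 8 (size 4, align 4) → ends 12; signature at 12 (size 2, align 2) → ends 14; tail pad 2 to reach multiple of 8; total 16 bytes, alignment 8
m2 at 0 (size 1, align 1) → ends 1
pad 1 to align 2 for g
g at 2 (size 8, align 2) → ends 10
m1 at 10 (size 8, align 2) → ends 18

0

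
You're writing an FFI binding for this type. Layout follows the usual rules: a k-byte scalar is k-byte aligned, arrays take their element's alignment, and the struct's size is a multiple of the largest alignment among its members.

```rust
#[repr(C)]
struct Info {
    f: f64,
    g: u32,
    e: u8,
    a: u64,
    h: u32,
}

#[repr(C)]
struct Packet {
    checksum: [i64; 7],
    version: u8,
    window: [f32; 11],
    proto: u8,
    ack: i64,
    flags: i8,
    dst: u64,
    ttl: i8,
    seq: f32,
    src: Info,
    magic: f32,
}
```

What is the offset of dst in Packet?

Info: 0..8  f  (8B, 8-aligned); 8..12  g  (4B, 4-aligned); 12..13  e  (1B, 1-aligned); 13..16  -- padding (3B); 16..24  a  (8B, 8-aligned); 24..28  h  (4B, 4-aligned); 28..32  -- tail padding (4B); sizeof = 32, alignof = 8
0..56  checksum  (56B, 8-aligned)
56..57  version  (1B, 1-aligned)
57..60  -- padding (3B)
60..104  window  (44B, 4-aligned)
104..105  proto  (1B, 1-aligned)
105..112  -- padding (7B)
112..120  ack  (8B, 8-aligned)
120..121  flags  (1B, 1-aligned)
121..128  -- padding (7B)
128..136  dst  (8B, 8-aligned)

128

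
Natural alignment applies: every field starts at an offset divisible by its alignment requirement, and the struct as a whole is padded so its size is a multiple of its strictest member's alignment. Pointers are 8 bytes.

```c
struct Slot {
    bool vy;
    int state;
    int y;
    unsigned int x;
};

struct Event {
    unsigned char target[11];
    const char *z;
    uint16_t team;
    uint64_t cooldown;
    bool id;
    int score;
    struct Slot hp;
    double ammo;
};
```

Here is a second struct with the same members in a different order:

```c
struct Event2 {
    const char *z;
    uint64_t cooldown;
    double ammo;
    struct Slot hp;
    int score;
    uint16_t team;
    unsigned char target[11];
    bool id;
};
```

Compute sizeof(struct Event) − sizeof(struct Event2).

Slot: 0..1  vy  (1B, 1-aligned); 1..4  -- padding (3B); 4..8  state  (4B, 4-aligned); 8..12  y  (4B, 4-aligned); 12..16  x  (4B, 4-aligned); sizeof = 16, alignof = 4
0..11  target  (11B, 1-aligned)
11..16  -- padding (5B)
16..24  z  (8B, 8-aligned)
24..26  team  (2B, 2-aligned)
26..32  -- padding (6B)
32..40  cooldown  (8B, 8-aligned)
40..41  id  (1B, 1-aligned)
41..44  -- padding (3B)
44..48  score  (4B, 4-aligned)
48..64  hp  (16B, 4-aligned)
64..72  ammo  (8B, 8-aligned)
sizeof = 72, alignof = 8
— Event2 —
0..8  z  (8B, 8-aligned)
8..16  cooldown  (8B, 8-aligned)
16..24  ammo  (8B, 8-aligned)
24..40  hp  (16B, 4-aligned)
40..44  score  (4B, 4-aligned)
44..46  team  (2B, 2-aligned)
46..57  target  (11B, 1-aligned)
57..58  id  (1B, 1-aligned)
58..64  -- tail padding (6B)
sizeof = 64, alignof = 8
72 − 64 = 8

8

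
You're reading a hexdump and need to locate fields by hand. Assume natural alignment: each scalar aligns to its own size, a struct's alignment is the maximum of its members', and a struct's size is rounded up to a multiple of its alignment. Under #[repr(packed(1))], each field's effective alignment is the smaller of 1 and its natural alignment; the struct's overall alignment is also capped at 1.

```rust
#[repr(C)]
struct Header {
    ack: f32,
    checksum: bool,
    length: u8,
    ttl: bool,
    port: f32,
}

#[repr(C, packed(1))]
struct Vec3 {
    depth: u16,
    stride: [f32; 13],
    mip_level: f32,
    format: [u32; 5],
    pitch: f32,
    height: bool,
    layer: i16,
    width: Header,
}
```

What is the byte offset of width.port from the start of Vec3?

Header: 0..4  ack  (4B, 4-aligned); 4..5  checksum  (1B, 1-aligned); 5..6  length  (1B, 1-aligned); 6..7  ttl  (1B, 1-aligned); 7..8  -- padding (1B); 8..12  port  (4B, 4-aligned); sizeof = 12, alignof = 4
0..2  depth  (2B, 1-aligned)
2..54  stride  (52B, 1-aligned)
54..58  mip_level  (4B, 1-aligned)
58..78  format  (20B, 1-aligned)
78..82  pitch  (4B, 1-aligned)
82..83  height  (1B, 1-aligned)
83..85  layer  (2B, 1-aligned)
85..97  width  (12B, 1-aligned)
within Header: port at 8
85 + 8 = 93

93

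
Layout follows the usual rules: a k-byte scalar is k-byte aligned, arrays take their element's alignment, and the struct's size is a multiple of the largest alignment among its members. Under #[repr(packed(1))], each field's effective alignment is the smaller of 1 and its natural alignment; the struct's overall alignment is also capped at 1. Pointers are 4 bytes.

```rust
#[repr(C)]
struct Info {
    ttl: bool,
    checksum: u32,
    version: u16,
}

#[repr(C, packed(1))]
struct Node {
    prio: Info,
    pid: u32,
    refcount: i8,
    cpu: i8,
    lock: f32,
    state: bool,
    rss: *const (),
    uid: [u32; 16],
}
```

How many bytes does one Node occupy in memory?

91

Info: @0: ttl [1B, align 1] → 1; +3 pad (align 4); @4: checksum [4B, align 4] → 8; @8: version [2B, align 2] → 10; +2 tail pad (align 4); size 12, align 4
@0: prio [12B, align 1] → 12
@12: pid [4B, align 1] → 16
@16: refcount [1B, align 1] → 17
@17: cpu [1B, align 1] → 18
@18: lock [4B, align 1] → 22
@22: state [1B, align 1] → 23
@23: rss [4B, align 1] → 27
@27: uid [64B, align 1] → 91
size 91, align 1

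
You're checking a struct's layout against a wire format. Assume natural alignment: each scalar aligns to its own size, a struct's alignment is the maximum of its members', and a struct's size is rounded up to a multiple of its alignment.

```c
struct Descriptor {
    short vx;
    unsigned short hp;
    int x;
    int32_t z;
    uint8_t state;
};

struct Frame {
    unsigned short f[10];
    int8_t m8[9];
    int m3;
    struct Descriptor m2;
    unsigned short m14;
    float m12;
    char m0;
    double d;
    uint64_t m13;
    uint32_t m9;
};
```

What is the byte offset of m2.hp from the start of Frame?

Descriptor: 0..2  vx  (2B, 2-aligned); 2..4  hp  (2B, 2-aligned); 4..8  x  (4B, 4-aligned); 8..12  z  (4B, 4-aligned); 12..13  state  (1B, 1-aligned); 13..16  -- tail padding (3B); sizeof = 16, alignof = 4
0..20  f  (20B, 2-aligned)
20..29  m8  (9B, 1-aligned)
29..32  -- padding (3B)
32..36  m3  (4B, 4-aligned)
36..52  m2  (16B, 4-aligned)
within Descriptor: hp at 2
36 + 2 = 38

38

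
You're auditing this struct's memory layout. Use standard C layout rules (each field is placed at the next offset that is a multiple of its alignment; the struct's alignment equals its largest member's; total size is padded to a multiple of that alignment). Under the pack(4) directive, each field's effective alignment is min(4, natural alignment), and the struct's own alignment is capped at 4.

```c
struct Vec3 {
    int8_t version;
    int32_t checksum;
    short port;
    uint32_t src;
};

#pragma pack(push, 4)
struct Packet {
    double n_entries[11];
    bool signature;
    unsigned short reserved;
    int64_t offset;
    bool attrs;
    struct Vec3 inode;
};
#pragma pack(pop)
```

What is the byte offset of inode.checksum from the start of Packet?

108

Vec3: version at 0 (size 1, align 1) → ends 1; pad 3 to align 4 for checksum; checksum at 4 (size 4, align 4) → ends 8; port at 8 (size 2, align 2) → ends 10; pad 2 to align 4 for src; src at 12 (size 4, align 4) → ends 16; total 16 bytes, alignment 4
n_entries at 0 (size 88, align 4) → ends 88
signature at 88 (size 1, align 1) → ends 89
pad 1 to align 2 for reserved
reserved at 90 (size 2, align 2) → ends 92
offset at 92 (size 8, align 4) → ends 100
attrs at 100 (size 1, align 1) → ends 101
pad 3 to align 4 for inode
inode at 104 (size 16, align 4) → ends 120
within Vec3: checksum at 4
104 + 4 = 108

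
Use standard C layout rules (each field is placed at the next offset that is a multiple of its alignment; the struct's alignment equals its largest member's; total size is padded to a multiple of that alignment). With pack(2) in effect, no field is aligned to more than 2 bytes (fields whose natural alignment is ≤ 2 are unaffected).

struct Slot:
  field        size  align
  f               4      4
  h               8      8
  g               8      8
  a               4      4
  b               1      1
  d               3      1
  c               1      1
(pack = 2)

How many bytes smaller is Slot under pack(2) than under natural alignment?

10

natural layout:
  f at 0 (size 4, align 4) → ends 4
  pad 4 to align 8 for h
  h at 8 (size 8, align 8) → ends 16
  g at 16 (size 8, align 8) → ends 24
  a at 24 (size 4, align 4) → ends 28
  b at 28 (size 1, align 1) → ends 29
  d at 29 (size 3, align 1) → ends 32
  c at 32 (size 1, align 1) → ends 33
  tail pad 7 to reach multiple of 8
  total 40 bytes, alignment 8
packed(2) layout:
  f at 0 (size 4, align 2) → ends 4
  h at 4 (size 8, align 2) → ends 12
  g at 12 (size 8, align 2) → ends 20
  a at 20 (size 4, align 2) → ends 24
  b at 24 (size 1, align 1) → ends 25
  d at 25 (size 3, align 1) → ends 28
  c at 28 (size 1, align 1) → ends 29
  tail pad 1 to reach multiple of 2
  total 30 bytes, alignment 2
40 − 30 = 10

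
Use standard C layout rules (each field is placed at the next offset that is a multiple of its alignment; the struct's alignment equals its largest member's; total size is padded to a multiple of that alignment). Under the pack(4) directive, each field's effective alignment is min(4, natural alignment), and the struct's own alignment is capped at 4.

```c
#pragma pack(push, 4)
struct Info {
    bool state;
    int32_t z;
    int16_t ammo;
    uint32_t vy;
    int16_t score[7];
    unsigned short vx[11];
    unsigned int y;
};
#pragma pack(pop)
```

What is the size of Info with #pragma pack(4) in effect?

56

0..1  state  (1B, 1-aligned)
1..4  -- padding (3B)
4..8  z  (4B, 4-aligned)
8..10  ammo  (2B, 2-aligned)
10..12  -- padding (2B)
12..16  vy  (4B, 4-aligned)
16..30  score  (14B, 2-aligned)
30..52  vx  (22B, 2-aligned)
52..56  y  (4B, 4-aligned)
sizeof = 56, alignof = 4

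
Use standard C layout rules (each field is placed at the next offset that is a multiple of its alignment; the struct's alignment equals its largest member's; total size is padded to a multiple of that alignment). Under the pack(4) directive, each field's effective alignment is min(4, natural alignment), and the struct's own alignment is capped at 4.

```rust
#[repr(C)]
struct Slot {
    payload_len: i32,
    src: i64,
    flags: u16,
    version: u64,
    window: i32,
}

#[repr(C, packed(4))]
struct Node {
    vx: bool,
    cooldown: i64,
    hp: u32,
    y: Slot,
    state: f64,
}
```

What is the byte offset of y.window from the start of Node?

Slot: @0: payload_len [4B, align 4] → 4; +4 pad (align 8); @8: src [8B, align 8] → 16; @16: flags [2B, align 2] → 18; +6 pad (align 8); @24: version [8B, align 8] → 32; @32: window [4B, align 4] → 36; +4 tail pad (align 8); size 40, align 8
@0: vx [1B, align 1] → 1
+3 pad (align 4)
@4: cooldown [8B, align 4] → 12
@12: hp [4B, align 4] → 16
@16: y [40B, align 4] → 56
within Slot: window at 32
16 + 32 = 48

48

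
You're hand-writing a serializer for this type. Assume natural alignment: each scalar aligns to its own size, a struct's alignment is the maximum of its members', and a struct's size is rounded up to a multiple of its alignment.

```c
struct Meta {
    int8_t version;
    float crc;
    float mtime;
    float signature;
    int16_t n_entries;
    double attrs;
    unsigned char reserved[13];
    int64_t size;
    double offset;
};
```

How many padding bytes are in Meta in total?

12

version at 0 (size 1, align 1) → ends 1
pad 3 to align 4 for crc
crc at 4 (size 4, align 4) → ends 8
mtime at 8 (size 4, align 4) → ends 12
signature at 12 (size 4, align 4) → ends 16
n_entries at 16 (size 2, align 2) → ends 18
pad 6 to align 8 for attrs
attrs at 24 (size 8, align 8) → ends 32
reserved at 32 (size 13, align 1) → ends 45
pad 3 to align 8 for size
size at 48 (size 8, align 8) → ends 56
offset at 56 (size 8, align 8) → ends 64
total 64 bytes, alignment 8
data bytes 52, size 64 → padding 12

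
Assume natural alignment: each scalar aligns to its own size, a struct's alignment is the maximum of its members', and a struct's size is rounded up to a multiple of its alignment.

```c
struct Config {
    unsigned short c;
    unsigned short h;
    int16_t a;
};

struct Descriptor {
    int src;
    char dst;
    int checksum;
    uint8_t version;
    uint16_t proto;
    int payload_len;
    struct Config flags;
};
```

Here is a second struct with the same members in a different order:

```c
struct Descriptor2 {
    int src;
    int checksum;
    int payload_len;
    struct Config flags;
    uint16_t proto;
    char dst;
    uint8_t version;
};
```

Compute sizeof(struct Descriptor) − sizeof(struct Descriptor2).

4

Config: 0..2  c  (2B, 2-aligned); 2..4  h  (2B, 2-aligned); 4..6  a  (2B, 2-aligned); sizeof = 6, alignof = 2
0..4  src  (4B, 4-aligned)
4..5  dst  (1B, 1-aligned)
5..8  -- padding (3B)
8..12  checksum  (4B, 4-aligned)
12..13  version  (1B, 1-aligned)
13..14  -- padding (1B)
14..16  proto  (2B, 2-aligned)
16..20  payload_len  (4B, 4-aligned)
20..26  flags  (6B, 2-aligned)
26..28  -- tail padding (2B)
sizeof = 28, alignof = 4
— Descriptor2 —
0..4  src  (4B, 4-aligned)
4..8  checksum  (4B, 4-aligned)
8..12  payload_len  (4B, 4-aligned)
12..18  flags  (6B, 2-aligned)
18..20  proto  (2B, 2-aligned)
20..21  dst  (1B, 1-aligned)
21..22  version  (1B, 1-aligned)
22..24  -- tail padding (2B)
sizeof = 24, alignof = 4
28 − 24 = 4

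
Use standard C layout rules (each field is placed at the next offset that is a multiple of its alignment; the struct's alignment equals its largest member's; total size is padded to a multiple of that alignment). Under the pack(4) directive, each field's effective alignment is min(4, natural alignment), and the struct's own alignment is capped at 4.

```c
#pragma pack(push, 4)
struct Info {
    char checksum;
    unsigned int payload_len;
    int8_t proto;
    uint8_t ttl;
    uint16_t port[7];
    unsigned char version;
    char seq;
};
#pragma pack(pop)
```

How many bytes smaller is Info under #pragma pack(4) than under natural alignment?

natural layout:
  checksum at 0 (size 1, align 1) → ends 1
  pad 3 to align 4 for payload_len
  payload_len at 4 (size 4, align 4) → ends 8
  proto at 8 (size 1, align 1) → ends 9
  ttl at 9 (size 1, align 1) → ends 10
  port at 10 (size 14, align 2) → ends 24
  version at 24 (size 1, align 1) → ends 25
  seq at 25 (size 1, align 1) → ends 26
  tail pad 2 to reach multiple of 4
  total 28 bytes, alignment 4
packed(4) layout:
  checksum at 0 (size 1, align 1) → ends 1
  pad 3 to align 4 for payload_len
  payload_len at 4 (size 4, align 4) → ends 8
  proto at 8 (size 1, align 1) → ends 9
  ttl at 9 (size 1, align 1) → ends 10
  port at 10 (size 14, align 2) → ends 24
  version at 24 (size 1, align 1) → ends 25
  seq at 25 (size 1, align 1) → ends 26
  tail pad 2 to reach multiple of 4
  total 28 bytes, alignment 4
28 − 28 = 0

0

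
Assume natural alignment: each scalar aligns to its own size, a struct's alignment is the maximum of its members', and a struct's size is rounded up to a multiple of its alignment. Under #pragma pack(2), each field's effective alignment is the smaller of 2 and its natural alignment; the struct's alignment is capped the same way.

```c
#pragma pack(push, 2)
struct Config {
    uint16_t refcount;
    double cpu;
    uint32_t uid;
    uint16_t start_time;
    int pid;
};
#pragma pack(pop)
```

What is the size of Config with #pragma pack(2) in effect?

20

refcount at 0 (size 2, align 2) → ends 2
cpu at 2 (size 8, align 2) → ends 10
uid at 10 (size 4, align 2) → ends 14
start_time at 14 (size 2, align 2) → ends 16
pid at 16 (size 4, align 2) → ends 20
total 20 bytes, alignment 2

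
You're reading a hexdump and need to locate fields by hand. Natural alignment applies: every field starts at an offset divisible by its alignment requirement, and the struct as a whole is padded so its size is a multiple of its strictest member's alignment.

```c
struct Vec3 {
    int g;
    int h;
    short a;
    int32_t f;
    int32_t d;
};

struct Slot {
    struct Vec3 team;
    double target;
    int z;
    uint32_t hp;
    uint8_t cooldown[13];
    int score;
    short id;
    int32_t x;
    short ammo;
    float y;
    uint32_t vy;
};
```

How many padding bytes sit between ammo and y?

Vec3: 0..4  g  (4B, 4-aligned); 4..8  h  (4B, 4-aligned); 8..10  a  (2B, 2-aligned); 10..12  -- padding (2B); 12..16  f  (4B, 4-aligned); 16..20  d  (4B, 4-aligned); sizeof = 20, alignof = 4
0..20  team  (20B, 4-aligned)
20..24  -- padding (4B)
24..32  target  (8B, 8-aligned)
32..36  z  (4B, 4-aligned)
36..40  hp  (4B, 4-aligned)
40..53  cooldown  (13B, 1-aligned)
53..56  -- padding (3B)
56..60  score  (4B, 4-aligned)
60..62  id  (2B, 2-aligned)
62..64  -- padding (2B)
64..68  x  (4B, 4-aligned)
68..70  ammo  (2B, 2-aligned)
70..72  -- padding (2B)
72..76  y  (4B, 4-aligned)

2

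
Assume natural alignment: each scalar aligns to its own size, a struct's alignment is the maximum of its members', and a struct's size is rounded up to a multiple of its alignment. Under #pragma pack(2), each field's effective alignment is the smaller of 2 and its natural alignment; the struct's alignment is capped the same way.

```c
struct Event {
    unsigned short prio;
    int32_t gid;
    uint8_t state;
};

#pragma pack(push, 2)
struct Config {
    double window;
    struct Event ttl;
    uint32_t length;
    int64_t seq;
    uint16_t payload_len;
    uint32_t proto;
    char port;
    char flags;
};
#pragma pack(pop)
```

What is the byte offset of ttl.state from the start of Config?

Event: @0: prio [2B, align 2] → 2; +2 pad (align 4); @4: gid [4B, align 4] → 8; @8: state [1B, align 1] → 9; +3 tail pad (align 4); size 12, align 4
@0: window [8B, align 2] → 8
@8: ttl [12B, align 2] → 20
within Event: state at 8
8 + 8 = 16

16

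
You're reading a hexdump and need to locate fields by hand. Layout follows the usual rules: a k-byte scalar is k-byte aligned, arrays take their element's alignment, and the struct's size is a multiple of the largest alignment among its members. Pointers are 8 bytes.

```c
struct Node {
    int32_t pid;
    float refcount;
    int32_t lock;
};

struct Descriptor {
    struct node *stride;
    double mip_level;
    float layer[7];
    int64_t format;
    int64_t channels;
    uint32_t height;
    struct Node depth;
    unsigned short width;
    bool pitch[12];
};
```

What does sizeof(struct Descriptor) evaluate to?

Node: @0: pid [4B, align 4] → 4; @4: refcount [4B, align 4] → 8; @8: lock [4B, align 4] → 12; size 12, align 4
@0: stride [8B, align 8] → 8
@8: mip_level [8B, align 8] → 16
@16: layer [28B, align 4] → 44
+4 pad (align 8)
@48: format [8B, align 8] → 56
@56: channels [8B, align 8] → 64
@64: height [4B, align 4] → 68
@68: depth [12B, align 4] → 80
@80: width [2B, align 2] → 82
@82: pitch [12B, align 1] → 94
+2 tail pad (align 8)
size 96, align 8

96 bytes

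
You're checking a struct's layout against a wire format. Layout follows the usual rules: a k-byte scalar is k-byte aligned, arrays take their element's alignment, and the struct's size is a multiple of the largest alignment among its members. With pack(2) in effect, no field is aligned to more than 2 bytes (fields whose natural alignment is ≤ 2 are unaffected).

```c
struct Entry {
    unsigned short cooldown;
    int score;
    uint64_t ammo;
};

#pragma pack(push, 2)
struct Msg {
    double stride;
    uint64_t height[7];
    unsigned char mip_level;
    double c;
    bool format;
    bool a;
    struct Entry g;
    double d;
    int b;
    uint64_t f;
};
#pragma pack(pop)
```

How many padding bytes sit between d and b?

0

Entry: cooldown at 0 (size 2, align 2) → ends 2; pad 2 to align 4 for score; score at 4 (size 4, align 4) → ends 8; ammo at 8 (size 8, align 8) → ends 16; total 16 bytes, alignment 8
stride at 0 (size 8, align 2) → ends 8
height at 8 (size 56, align 2) → ends 64
mip_level at 64 (size 1, align 1) → ends 65
pad 1 to align 2 for c
c at 66 (size 8, align 2) → ends 74
format at 74 (size 1, align 1) → ends 75
a at 75 (size 1, align 1) → ends 76
g at 76 (size 16, align 2) → ends 92
d at 92 (size 8, align 2) → ends 100
b at 100 (size 4, align 2) → ends 104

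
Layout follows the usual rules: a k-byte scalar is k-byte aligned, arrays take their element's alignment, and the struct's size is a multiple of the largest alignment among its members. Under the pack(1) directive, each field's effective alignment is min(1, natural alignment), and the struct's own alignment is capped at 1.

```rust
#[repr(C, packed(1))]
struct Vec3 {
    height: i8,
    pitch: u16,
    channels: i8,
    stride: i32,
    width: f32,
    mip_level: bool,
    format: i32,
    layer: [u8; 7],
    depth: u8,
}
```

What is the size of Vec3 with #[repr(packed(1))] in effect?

height at 0 (size 1, align 1) → ends 1
pitch at 1 (size 2, align 1) → ends 3
channels at 3 (size 1, align 1) → ends 4
stride at 4 (size 4, align 1) → ends 8
width at 8 (size 4, align 1) → ends 12
mip_level at 12 (size 1, align 1) → ends 13
format at 13 (size 4, align 1) → ends 17
layer at 17 (size 7, align 1) → ends 24
depth at 24 (size 1, align 1) → ends 25
total 25 bytes, alignment 1

25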